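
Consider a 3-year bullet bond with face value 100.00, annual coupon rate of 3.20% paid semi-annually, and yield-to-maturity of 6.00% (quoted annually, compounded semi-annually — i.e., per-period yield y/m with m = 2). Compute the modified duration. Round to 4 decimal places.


Answer: Modified duration = 2.7949

Derivation:
Coupon per period c = face * coupon_rate / m = 1.600000
Periods per year m = 2; per-period yield y/m = 0.030000
Number of cashflows N = 6
Cashflows (t years, CF_t, discount factor 1/(1+y/m)^(m*t), PV):
  t = 0.5000: CF_t = 1.600000, DF = 0.970874, PV = 1.553398
  t = 1.0000: CF_t = 1.600000, DF = 0.942596, PV = 1.508153
  t = 1.5000: CF_t = 1.600000, DF = 0.915142, PV = 1.464227
  t = 2.0000: CF_t = 1.600000, DF = 0.888487, PV = 1.421579
  t = 2.5000: CF_t = 1.600000, DF = 0.862609, PV = 1.380174
  t = 3.0000: CF_t = 101.600000, DF = 0.837484, PV = 85.088400
Price P = sum_t PV_t = 92.415932
First compute Macaulay numerator sum_t t * PV_t:
  t * PV_t at t = 0.5000: 0.776699
  t * PV_t at t = 1.0000: 1.508153
  t * PV_t at t = 1.5000: 2.196340
  t * PV_t at t = 2.0000: 2.843159
  t * PV_t at t = 2.5000: 3.450435
  t * PV_t at t = 3.0000: 255.265201
Macaulay duration D = 266.039988 / 92.415932 = 2.878724
Modified duration = D / (1 + y/m) = 2.878724 / (1 + 0.030000) = 2.794878


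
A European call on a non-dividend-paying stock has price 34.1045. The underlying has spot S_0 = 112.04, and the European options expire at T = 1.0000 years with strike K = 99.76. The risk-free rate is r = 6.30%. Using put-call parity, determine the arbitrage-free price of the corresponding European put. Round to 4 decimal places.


Answer: Put price = 15.7335

Derivation:
Put-call parity: C - P = S_0 * exp(-qT) - K * exp(-rT).
S_0 * exp(-qT) = 112.0400 * 1.00000000 = 112.04000000
K * exp(-rT) = 99.7600 * 0.93894347 = 93.66900094
P = C - S*exp(-qT) + K*exp(-rT)
P = 34.1045 - 112.04000000 + 93.66900094 = 15.7335


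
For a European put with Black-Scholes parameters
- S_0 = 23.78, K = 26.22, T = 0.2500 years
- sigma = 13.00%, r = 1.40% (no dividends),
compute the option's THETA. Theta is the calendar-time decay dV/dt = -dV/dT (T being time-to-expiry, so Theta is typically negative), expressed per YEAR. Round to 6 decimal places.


Answer: Theta = -0.111844

Derivation:
d1 = -1.4163859550; d2 = -1.4813859550
phi(d1) = 0.1463121216; exp(-qT) = 1.0000000000; exp(-rT) = 0.9965061179
Theta = -S*exp(-qT)*phi(d1)*sigma/(2*sqrt(T)) + r*K*exp(-rT)*N(-d2) - q*S*exp(-qT)*N(-d1)
N(-d1) = 0.9216687331; N(-d2) = 0.9307481224; sqrt(T) = 0.5000000000
Term 1 = -23.7800 * 1.0000000000 * 0.1463121216 * 0.1300 / (2 * 0.5000000000) = -0.4523092927
Term 2 = 0.0140 * 26.2200 * 0.9965061179 * 0.9307481224 = 0.3404653044
Term 3 = 0 (no dividend yield, q = 0)
Theta = -0.4523092927 + (0.3404653044) + (0.0000000000) = -0.111844


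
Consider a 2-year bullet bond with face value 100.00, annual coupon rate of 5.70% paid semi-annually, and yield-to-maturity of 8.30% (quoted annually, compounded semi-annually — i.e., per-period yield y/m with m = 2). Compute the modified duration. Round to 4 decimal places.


Answer: Modified duration = 1.8398

Derivation:
Coupon per period c = face * coupon_rate / m = 2.850000
Periods per year m = 2; per-period yield y/m = 0.041500
Number of cashflows N = 4
Cashflows (t years, CF_t, discount factor 1/(1+y/m)^(m*t), PV):
  t = 0.5000: CF_t = 2.850000, DF = 0.960154, PV = 2.736438
  t = 1.0000: CF_t = 2.850000, DF = 0.921895, PV = 2.627401
  t = 1.5000: CF_t = 2.850000, DF = 0.885161, PV = 2.522708
  t = 2.0000: CF_t = 102.850000, DF = 0.849890, PV = 87.411223
Price P = sum_t PV_t = 95.297770
First compute Macaulay numerator sum_t t * PV_t:
  t * PV_t at t = 0.5000: 1.368219
  t * PV_t at t = 1.0000: 2.627401
  t * PV_t at t = 1.5000: 3.784062
  t * PV_t at t = 2.0000: 174.822447
Macaulay duration D = 182.602129 / 95.297770 = 1.916122
Modified duration = D / (1 + y/m) = 1.916122 / (1 + 0.041500) = 1.839771


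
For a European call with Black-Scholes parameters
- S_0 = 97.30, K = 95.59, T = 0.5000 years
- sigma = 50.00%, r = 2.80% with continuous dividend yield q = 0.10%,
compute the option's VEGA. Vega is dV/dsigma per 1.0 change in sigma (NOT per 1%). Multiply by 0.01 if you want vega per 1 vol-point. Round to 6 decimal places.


d1 = 0.2651106724; d2 = -0.0884427182
phi(d1) = 0.3851661931; exp(-qT) = 0.9995001250; exp(-rT) = 0.9860975443
Vega = S * exp(-qT) * phi(d1) * sqrt(T) = 97.3000 * 0.9995001250 * 0.3851661931 * 0.7071067812 = 26.486761

Answer: Vega = 26.486761


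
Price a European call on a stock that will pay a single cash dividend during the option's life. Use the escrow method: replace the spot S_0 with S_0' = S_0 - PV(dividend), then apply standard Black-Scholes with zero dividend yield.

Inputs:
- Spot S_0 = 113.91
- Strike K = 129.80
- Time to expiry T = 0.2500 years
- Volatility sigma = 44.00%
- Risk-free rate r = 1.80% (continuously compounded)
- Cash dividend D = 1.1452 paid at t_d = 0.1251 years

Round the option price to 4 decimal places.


Answer: Price = 4.3287

Derivation:
PV(D) = D * exp(-r * t_d) = 1.1452 * 0.99775073 = 1.14262414
S_0' = S_0 - PV(D) = 113.9100 - 1.14262414 = 112.76737586
d1 = (ln(S_0'/K) + (r + sigma^2/2)*T) / (sigma*sqrt(T)) = -0.50894422
d2 = d1 - sigma*sqrt(T) = -0.72894422
exp(-rT) = 0.99551011
N(d1) = 0.30539566; N(d2) = 0.23301789
C = S_0' * N(d1) - K * exp(-rT) * N(d2) = 112.76737586 * 0.30539566 - 129.8000 * 0.99551011 * 0.23301789 = 4.3287


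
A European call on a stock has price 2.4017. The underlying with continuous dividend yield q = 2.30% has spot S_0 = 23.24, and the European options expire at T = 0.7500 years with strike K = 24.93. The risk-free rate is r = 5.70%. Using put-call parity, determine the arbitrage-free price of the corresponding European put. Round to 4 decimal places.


Put-call parity: C - P = S_0 * exp(-qT) - K * exp(-rT).
S_0 * exp(-qT) = 23.2400 * 0.98289793 = 22.84254788
K * exp(-rT) = 24.9300 * 0.95815090 = 23.88670188
P = C - S*exp(-qT) + K*exp(-rT)
P = 2.4017 - 22.84254788 + 23.88670188 = 3.4459

Answer: Put price = 3.4459


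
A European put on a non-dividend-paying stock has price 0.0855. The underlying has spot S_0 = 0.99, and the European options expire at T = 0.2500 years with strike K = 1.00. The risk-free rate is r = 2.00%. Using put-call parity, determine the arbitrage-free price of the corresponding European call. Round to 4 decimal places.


Put-call parity: C - P = S_0 * exp(-qT) - K * exp(-rT).
S_0 * exp(-qT) = 0.9900 * 1.00000000 = 0.99000000
K * exp(-rT) = 1.0000 * 0.99501248 = 0.99501248
C = P + S*exp(-qT) - K*exp(-rT)
C = 0.0855 + 0.99000000 - 0.99501248 = 0.0805

Answer: Call price = 0.0805


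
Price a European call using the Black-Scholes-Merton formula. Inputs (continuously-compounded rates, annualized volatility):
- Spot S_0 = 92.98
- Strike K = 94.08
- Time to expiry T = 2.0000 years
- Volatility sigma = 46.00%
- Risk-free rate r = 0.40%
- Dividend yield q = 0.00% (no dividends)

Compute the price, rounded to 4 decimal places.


d1 = (ln(S/K) + (r - q + 0.5*sigma^2) * T) / (sigma * sqrt(T)) = 0.31948765
d2 = d1 - sigma * sqrt(T) = -0.33105059
exp(-rT) = 0.99203191; exp(-qT) = 1.00000000
C = S_0 * exp(-qT) * N(d1) - K * exp(-rT) * N(d2)
N(d1) = 0.62532162; N(d2) = 0.37030314
C = 92.9800 * 1.00000000 * 0.62532162 - 94.0800 * 0.99203191 * 0.37030314 = 23.5819

Answer: Price = 23.5819


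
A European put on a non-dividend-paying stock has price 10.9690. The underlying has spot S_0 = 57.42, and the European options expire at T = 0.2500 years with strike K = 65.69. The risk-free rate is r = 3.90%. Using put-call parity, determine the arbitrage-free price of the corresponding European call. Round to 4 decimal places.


Put-call parity: C - P = S_0 * exp(-qT) - K * exp(-rT).
S_0 * exp(-qT) = 57.4200 * 1.00000000 = 57.42000000
K * exp(-rT) = 65.6900 * 0.99029738 = 65.05263470
C = P + S*exp(-qT) - K*exp(-rT)
C = 10.9690 + 57.42000000 - 65.05263470 = 3.3364

Answer: Call price = 3.3364


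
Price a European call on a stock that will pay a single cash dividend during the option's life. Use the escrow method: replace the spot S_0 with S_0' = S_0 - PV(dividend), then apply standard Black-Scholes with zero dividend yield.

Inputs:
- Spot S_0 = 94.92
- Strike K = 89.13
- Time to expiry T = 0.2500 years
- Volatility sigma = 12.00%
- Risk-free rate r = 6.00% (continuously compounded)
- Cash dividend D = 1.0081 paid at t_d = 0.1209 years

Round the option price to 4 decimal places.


Answer: Price = 6.4737

Derivation:
PV(D) = D * exp(-r * t_d) = 1.0081 * 0.99277225 = 1.00081370
S_0' = S_0 - PV(D) = 94.9200 - 1.00081370 = 93.91918630
d1 = (ln(S_0'/K) + (r + sigma^2/2)*T) / (sigma*sqrt(T)) = 1.15231190
d2 = d1 - sigma*sqrt(T) = 1.09231190
exp(-rT) = 0.98511194
N(d1) = 0.87540354; N(d2) = 0.86265198
C = S_0' * N(d1) - K * exp(-rT) * N(d2) = 93.91918630 * 0.87540354 - 89.1300 * 0.98511194 * 0.86265198 = 6.4737


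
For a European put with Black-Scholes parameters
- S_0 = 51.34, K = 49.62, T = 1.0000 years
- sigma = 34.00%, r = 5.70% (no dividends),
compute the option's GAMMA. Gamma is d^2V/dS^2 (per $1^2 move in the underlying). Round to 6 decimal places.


d1 = 0.4378711682; d2 = 0.0978711682
phi(d1) = 0.3624734267; exp(-qT) = 1.0000000000; exp(-rT) = 0.9445940694
Gamma = exp(-qT) * phi(d1) / (S * sigma * sqrt(T)) = 1.0000000000 * 0.3624734267 / (51.3400 * 0.3400 * 1.0000000000) = 0.020765

Answer: Gamma = 0.020765


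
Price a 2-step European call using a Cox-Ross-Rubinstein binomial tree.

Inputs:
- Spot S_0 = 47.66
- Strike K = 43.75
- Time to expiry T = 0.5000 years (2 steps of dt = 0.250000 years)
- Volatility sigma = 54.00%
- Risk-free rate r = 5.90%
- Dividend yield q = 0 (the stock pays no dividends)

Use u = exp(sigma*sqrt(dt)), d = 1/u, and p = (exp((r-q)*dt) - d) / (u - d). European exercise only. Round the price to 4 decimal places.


Answer: Price = V(0,0) = 9.7035

Derivation:
dt = T/N = 0.250000
u = exp(sigma*sqrt(dt)) = 1.309964; d = 1/u = 0.763379
p = (exp((r-q)*dt) - d) / (u - d) = 0.460093
Discount per step: exp(-r*dt) = 0.985358
Stock lattice S(k, i) with i counting down-moves:
  k=0: S(0,0) = 47.6600
  k=1: S(1,0) = 62.4329; S(1,1) = 36.3827
  k=2: S(2,0) = 81.7849; S(2,1) = 47.6600; S(2,2) = 27.7738
Terminal payoffs V(N, i) = max(S_T - K, 0):
  V(2,0) = 38.034887; V(2,1) = 3.910000; V(2,2) = 0.000000
Backward induction: V(k, i) = exp(-r*dt) * [p * V(k+1, i) + (1-p) * V(k+1, i+1)].
  V(1,0) = exp(-r*dt) * [p*38.034887 + (1-p)*3.910000] = 19.323482
  V(1,1) = exp(-r*dt) * [p*3.910000 + (1-p)*0.000000] = 1.772623
  V(0,0) = exp(-r*dt) * [p*19.323482 + (1-p)*1.772623] = 9.703461


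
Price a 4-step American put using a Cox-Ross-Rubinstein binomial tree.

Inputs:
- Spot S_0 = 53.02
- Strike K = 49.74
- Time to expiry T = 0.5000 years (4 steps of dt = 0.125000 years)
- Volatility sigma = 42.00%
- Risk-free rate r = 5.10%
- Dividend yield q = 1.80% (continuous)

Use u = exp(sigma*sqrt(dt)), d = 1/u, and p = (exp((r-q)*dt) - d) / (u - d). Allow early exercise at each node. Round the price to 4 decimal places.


Answer: Price = V(0,0) = 4.2825

Derivation:
dt = T/N = 0.125000
u = exp(sigma*sqrt(dt)) = 1.160084; d = 1/u = 0.862007
p = (exp((r-q)*dt) - d) / (u - d) = 0.476812
Discount per step: exp(-r*dt) = 0.993645
Stock lattice S(k, i) with i counting down-moves:
  k=0: S(0,0) = 53.0200
  k=1: S(1,0) = 61.5077; S(1,1) = 45.7036
  k=2: S(2,0) = 71.3540; S(2,1) = 53.0200; S(2,2) = 39.3968
  k=3: S(3,0) = 82.7767; S(3,1) = 61.5077; S(3,2) = 45.7036; S(3,3) = 33.9603
  k=4: S(4,0) = 96.0279; S(4,1) = 71.3540; S(4,2) = 53.0200; S(4,3) = 39.3968; S(4,4) = 29.2740
Terminal payoffs V(N, i) = max(K - S_T, 0):
  V(4,0) = 0.000000; V(4,1) = 0.000000; V(4,2) = 0.000000; V(4,3) = 10.343210; V(4,4) = 20.466007
Backward induction: V(k, i) = exp(-r*dt) * [p * V(k+1, i) + (1-p) * V(k+1, i+1)]; then take max(V_cont, immediate exercise) for American.
  V(3,0) = exp(-r*dt) * [p*0.000000 + (1-p)*0.000000] = 0.000000; exercise = 0.000000; V(3,0) = max -> 0.000000
  V(3,1) = exp(-r*dt) * [p*0.000000 + (1-p)*0.000000] = 0.000000; exercise = 0.000000; V(3,1) = max -> 0.000000
  V(3,2) = exp(-r*dt) * [p*0.000000 + (1-p)*10.343210] = 5.377053; exercise = 4.036413; V(3,2) = max -> 5.377053
  V(3,3) = exp(-r*dt) * [p*10.343210 + (1-p)*20.466007] = 15.539950; exercise = 15.779709; V(3,3) = max -> 15.779709
  V(2,0) = exp(-r*dt) * [p*0.000000 + (1-p)*0.000000] = 0.000000; exercise = 0.000000; V(2,0) = max -> 0.000000
  V(2,1) = exp(-r*dt) * [p*0.000000 + (1-p)*5.377053] = 2.795331; exercise = 0.000000; V(2,1) = max -> 2.795331
  V(2,2) = exp(-r*dt) * [p*5.377053 + (1-p)*15.779709] = 10.750840; exercise = 10.343210; V(2,2) = max -> 10.750840
  V(1,0) = exp(-r*dt) * [p*0.000000 + (1-p)*2.795331] = 1.453189; exercise = 0.000000; V(1,0) = max -> 1.453189
  V(1,1) = exp(-r*dt) * [p*2.795331 + (1-p)*10.750840] = 6.913343; exercise = 4.036413; V(1,1) = max -> 6.913343
  V(0,0) = exp(-r*dt) * [p*1.453189 + (1-p)*6.913343] = 4.282487; exercise = 0.000000; V(0,0) = max -> 4.282487


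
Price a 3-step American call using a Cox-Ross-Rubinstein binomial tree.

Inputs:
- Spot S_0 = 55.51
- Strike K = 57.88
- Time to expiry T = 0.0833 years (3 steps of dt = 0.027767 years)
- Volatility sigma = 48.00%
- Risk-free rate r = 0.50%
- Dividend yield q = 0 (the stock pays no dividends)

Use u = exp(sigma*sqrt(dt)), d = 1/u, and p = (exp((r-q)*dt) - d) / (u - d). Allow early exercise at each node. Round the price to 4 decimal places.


Answer: Price = V(0,0) = 2.2207

Derivation:
dt = T/N = 0.027767
u = exp(sigma*sqrt(dt)) = 1.083270; d = 1/u = 0.923131
p = (exp((r-q)*dt) - d) / (u - d) = 0.480882
Discount per step: exp(-r*dt) = 0.999861
Stock lattice S(k, i) with i counting down-moves:
  k=0: S(0,0) = 55.5100
  k=1: S(1,0) = 60.1323; S(1,1) = 51.2430
  k=2: S(2,0) = 65.1395; S(2,1) = 55.5100; S(2,2) = 47.3040
  k=3: S(3,0) = 70.5637; S(3,1) = 60.1323; S(3,2) = 51.2430; S(3,3) = 43.6678
Terminal payoffs V(N, i) = max(S_T - K, 0):
  V(3,0) = 12.683653; V(3,1) = 2.252303; V(3,2) = 0.000000; V(3,3) = 0.000000
Backward induction: V(k, i) = exp(-r*dt) * [p * V(k+1, i) + (1-p) * V(k+1, i+1)]; then take max(V_cont, immediate exercise) for American.
  V(2,0) = exp(-r*dt) * [p*12.683653 + (1-p)*2.252303] = 7.267539; exercise = 7.259504; V(2,0) = max -> 7.267539
  V(2,1) = exp(-r*dt) * [p*2.252303 + (1-p)*0.000000] = 1.082941; exercise = 0.000000; V(2,1) = max -> 1.082941
  V(2,2) = exp(-r*dt) * [p*0.000000 + (1-p)*0.000000] = 0.000000; exercise = 0.000000; V(2,2) = max -> 0.000000
  V(1,0) = exp(-r*dt) * [p*7.267539 + (1-p)*1.082941] = 4.056437; exercise = 2.252303; V(1,0) = max -> 4.056437
  V(1,1) = exp(-r*dt) * [p*1.082941 + (1-p)*0.000000] = 0.520694; exercise = 0.000000; V(1,1) = max -> 0.520694
  V(0,0) = exp(-r*dt) * [p*4.056437 + (1-p)*0.520694] = 2.220660; exercise = 0.000000; V(0,0) = max -> 2.220660


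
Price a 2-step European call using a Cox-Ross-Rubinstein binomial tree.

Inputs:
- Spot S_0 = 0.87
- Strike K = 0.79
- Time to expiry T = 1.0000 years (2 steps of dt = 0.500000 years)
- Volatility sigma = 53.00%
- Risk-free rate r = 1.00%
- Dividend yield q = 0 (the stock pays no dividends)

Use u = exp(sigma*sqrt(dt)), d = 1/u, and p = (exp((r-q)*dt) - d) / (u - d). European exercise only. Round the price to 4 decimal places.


dt = T/N = 0.500000
u = exp(sigma*sqrt(dt)) = 1.454652; d = 1/u = 0.687450
p = (exp((r-q)*dt) - d) / (u - d) = 0.413923
Discount per step: exp(-r*dt) = 0.995012
Stock lattice S(k, i) with i counting down-moves:
  k=0: S(0,0) = 0.8700
  k=1: S(1,0) = 1.2655; S(1,1) = 0.5981
  k=2: S(2,0) = 1.8409; S(2,1) = 0.8700; S(2,2) = 0.4112
Terminal payoffs V(N, i) = max(S_T - K, 0):
  V(2,0) = 1.050930; V(2,1) = 0.080000; V(2,2) = 0.000000
Backward induction: V(k, i) = exp(-r*dt) * [p * V(k+1, i) + (1-p) * V(k+1, i+1)].
  V(1,0) = exp(-r*dt) * [p*1.050930 + (1-p)*0.080000] = 0.479487
  V(1,1) = exp(-r*dt) * [p*0.080000 + (1-p)*0.000000] = 0.032949
  V(0,0) = exp(-r*dt) * [p*0.479487 + (1-p)*0.032949] = 0.216695

Answer: Price = V(0,0) = 0.2167


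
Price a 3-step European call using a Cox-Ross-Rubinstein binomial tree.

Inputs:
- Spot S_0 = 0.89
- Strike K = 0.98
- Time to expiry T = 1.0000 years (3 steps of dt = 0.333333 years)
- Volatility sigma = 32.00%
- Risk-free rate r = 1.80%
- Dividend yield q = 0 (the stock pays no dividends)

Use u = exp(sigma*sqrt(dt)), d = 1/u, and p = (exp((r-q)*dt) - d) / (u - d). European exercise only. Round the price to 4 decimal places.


dt = T/N = 0.333333
u = exp(sigma*sqrt(dt)) = 1.202920; d = 1/u = 0.831310
p = (exp((r-q)*dt) - d) / (u - d) = 0.470137
Discount per step: exp(-r*dt) = 0.994018
Stock lattice S(k, i) with i counting down-moves:
  k=0: S(0,0) = 0.8900
  k=1: S(1,0) = 1.0706; S(1,1) = 0.7399
  k=2: S(2,0) = 1.2878; S(2,1) = 0.8900; S(2,2) = 0.6151
  k=3: S(3,0) = 1.5492; S(3,1) = 1.0706; S(3,2) = 0.7399; S(3,3) = 0.5113
Terminal payoffs V(N, i) = max(S_T - K, 0):
  V(3,0) = 0.569175; V(3,1) = 0.090599; V(3,2) = 0.000000; V(3,3) = 0.000000
Backward induction: V(k, i) = exp(-r*dt) * [p * V(k+1, i) + (1-p) * V(k+1, i+1)].
  V(2,0) = exp(-r*dt) * [p*0.569175 + (1-p)*0.090599] = 0.313707
  V(2,1) = exp(-r*dt) * [p*0.090599 + (1-p)*0.000000] = 0.042339
  V(2,2) = exp(-r*dt) * [p*0.000000 + (1-p)*0.000000] = 0.000000
  V(1,0) = exp(-r*dt) * [p*0.313707 + (1-p)*0.042339] = 0.168903
  V(1,1) = exp(-r*dt) * [p*0.042339 + (1-p)*0.000000] = 0.019786
  V(0,0) = exp(-r*dt) * [p*0.168903 + (1-p)*0.019786] = 0.089354

Answer: Price = V(0,0) = 0.0894


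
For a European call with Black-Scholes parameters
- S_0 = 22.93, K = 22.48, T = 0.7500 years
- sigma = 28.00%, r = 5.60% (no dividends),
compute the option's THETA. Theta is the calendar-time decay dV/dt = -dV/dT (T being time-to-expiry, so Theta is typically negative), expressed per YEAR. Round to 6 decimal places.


d1 = 0.3761852360; d2 = 0.1336981229
phi(d1) = 0.3716895935; exp(-qT) = 1.0000000000; exp(-rT) = 0.9588697806
Theta = -S*exp(-qT)*phi(d1)*sigma/(2*sqrt(T)) - r*K*exp(-rT)*N(d2) + q*S*exp(-qT)*N(d1)
N(d1) = 0.6466104047; N(d2) = 0.5531793552; sqrt(T) = 0.8660254038
Term 1 = -22.9300 * 1.0000000000 * 0.3716895935 * 0.2800 / (2 * 0.8660254038) = -1.3777862957
Term 2 = -0.0560 * 22.4800 * 0.9588697806 * 0.5531793552 = -0.6677439002
Term 3 = 0 (no dividend yield, q = 0)
Theta = -1.3777862957 + (-0.6677439002) + (0.0000000000) = -2.045530

Answer: Theta = -2.045530


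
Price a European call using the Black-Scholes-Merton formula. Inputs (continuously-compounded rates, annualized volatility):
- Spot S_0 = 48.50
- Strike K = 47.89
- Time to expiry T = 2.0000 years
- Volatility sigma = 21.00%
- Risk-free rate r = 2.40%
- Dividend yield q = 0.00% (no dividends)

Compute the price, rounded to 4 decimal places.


Answer: Price = 7.0986

Derivation:
d1 = (ln(S/K) + (r - q + 0.5*sigma^2) * T) / (sigma * sqrt(T)) = 0.35273545
d2 = d1 - sigma * sqrt(T) = 0.05575060
exp(-rT) = 0.95313379; exp(-qT) = 1.00000000
C = S_0 * exp(-qT) * N(d1) - K * exp(-rT) * N(d2)
N(d1) = 0.63785661; N(d2) = 0.52222976
C = 48.5000 * 1.00000000 * 0.63785661 - 47.8900 * 0.95313379 * 0.52222976 = 7.0986


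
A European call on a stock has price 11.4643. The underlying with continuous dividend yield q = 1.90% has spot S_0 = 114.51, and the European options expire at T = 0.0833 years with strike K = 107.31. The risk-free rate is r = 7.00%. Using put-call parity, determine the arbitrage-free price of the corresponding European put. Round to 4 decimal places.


Answer: Put price = 3.8215

Derivation:
Put-call parity: C - P = S_0 * exp(-qT) - K * exp(-rT).
S_0 * exp(-qT) = 114.5100 * 0.99841855 = 114.32890837
K * exp(-rT) = 107.3100 * 0.99418597 = 106.68609615
P = C - S*exp(-qT) + K*exp(-rT)
P = 11.4643 - 114.32890837 + 106.68609615 = 3.8215


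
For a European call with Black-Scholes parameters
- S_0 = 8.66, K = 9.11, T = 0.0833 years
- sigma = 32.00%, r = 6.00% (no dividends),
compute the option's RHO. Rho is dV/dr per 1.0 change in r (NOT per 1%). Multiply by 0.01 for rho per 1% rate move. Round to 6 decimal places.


d1 = -0.4482039803; d2 = -0.5405615463
phi(d1) = 0.3608178794; exp(-qT) = 1.0000000000; exp(-rT) = 0.9950144692
N(d2) = 0.2944049143
Rho = K*T*exp(-rT)*N(d2) = 9.1100 * 0.0833 * 0.9950144692 * 0.2944049143 = 0.222299

Answer: Rho = 0.222299


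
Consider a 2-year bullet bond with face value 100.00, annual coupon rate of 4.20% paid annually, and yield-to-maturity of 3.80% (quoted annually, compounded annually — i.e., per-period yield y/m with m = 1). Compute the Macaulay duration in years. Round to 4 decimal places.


Coupon per period c = face * coupon_rate / m = 4.200000
Periods per year m = 1; per-period yield y/m = 0.038000
Number of cashflows N = 2
Cashflows (t years, CF_t, discount factor 1/(1+y/m)^(m*t), PV):
  t = 1.0000: CF_t = 4.200000, DF = 0.963391, PV = 4.046243
  t = 2.0000: CF_t = 104.200000, DF = 0.928122, PV = 96.710363
Price P = sum_t PV_t = 100.756605
Macaulay numerator sum_t t * PV_t:
  t * PV_t at t = 1.0000: 4.046243
  t * PV_t at t = 2.0000: 193.420725
Macaulay duration D = (sum_t t * PV_t) / P = 197.466968 / 100.756605 = 1.959841

Answer: Macaulay duration = 1.9598 years


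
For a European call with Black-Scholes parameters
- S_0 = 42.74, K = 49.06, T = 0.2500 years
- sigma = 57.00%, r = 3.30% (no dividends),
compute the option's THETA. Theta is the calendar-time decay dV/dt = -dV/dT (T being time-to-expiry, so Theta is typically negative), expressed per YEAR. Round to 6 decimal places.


Answer: Theta = -9.697689

Derivation:
d1 = -0.3124431191; d2 = -0.5974431191
phi(d1) = 0.3799373590; exp(-qT) = 1.0000000000; exp(-rT) = 0.9917839379
Theta = -S*exp(-qT)*phi(d1)*sigma/(2*sqrt(T)) - r*K*exp(-rT)*N(d2) + q*S*exp(-qT)*N(d1)
N(d1) = 0.3773518925; N(d2) = 0.2751057863; sqrt(T) = 0.5000000000
Term 1 = -42.7400 * 1.0000000000 * 0.3799373590 * 0.5700 / (2 * 0.5000000000) = -9.2559579525
Term 2 = -0.0330 * 49.0600 * 0.9917839379 * 0.2751057863 = -0.4417314077
Term 3 = 0 (no dividend yield, q = 0)
Theta = -9.2559579525 + (-0.4417314077) + (0.0000000000) = -9.697689


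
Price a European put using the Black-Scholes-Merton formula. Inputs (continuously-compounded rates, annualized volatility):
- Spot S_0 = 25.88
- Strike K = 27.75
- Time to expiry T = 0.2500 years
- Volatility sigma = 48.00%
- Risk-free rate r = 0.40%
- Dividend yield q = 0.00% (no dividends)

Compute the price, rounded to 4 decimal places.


Answer: Price = 3.5849

Derivation:
d1 = (ln(S/K) + (r - q + 0.5*sigma^2) * T) / (sigma * sqrt(T)) = -0.16652238
d2 = d1 - sigma * sqrt(T) = -0.40652238
exp(-rT) = 0.99900050; exp(-qT) = 1.00000000
P = K * exp(-rT) * N(-d2) - S_0 * exp(-qT) * N(-d1)
N(-d1) = 0.56612706; N(-d2) = 0.65782059
P = 27.7500 * 0.99900050 * 0.65782059 - 25.8800 * 1.00000000 * 0.56612706 = 3.5849


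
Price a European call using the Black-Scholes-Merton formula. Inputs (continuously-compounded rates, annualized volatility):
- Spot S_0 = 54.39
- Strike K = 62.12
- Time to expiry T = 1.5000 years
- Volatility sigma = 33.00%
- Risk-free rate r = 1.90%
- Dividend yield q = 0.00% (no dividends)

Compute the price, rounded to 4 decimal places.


d1 = (ln(S/K) + (r - q + 0.5*sigma^2) * T) / (sigma * sqrt(T)) = -0.05619645
d2 = d1 - sigma * sqrt(T) = -0.46036226
exp(-rT) = 0.97190229; exp(-qT) = 1.00000000
C = S_0 * exp(-qT) * N(d1) - K * exp(-rT) * N(d2)
N(d1) = 0.47759265; N(d2) = 0.32262811
C = 54.3900 * 1.00000000 * 0.47759265 - 62.1200 * 0.97190229 * 0.32262811 = 6.4977

Answer: Price = 6.4977


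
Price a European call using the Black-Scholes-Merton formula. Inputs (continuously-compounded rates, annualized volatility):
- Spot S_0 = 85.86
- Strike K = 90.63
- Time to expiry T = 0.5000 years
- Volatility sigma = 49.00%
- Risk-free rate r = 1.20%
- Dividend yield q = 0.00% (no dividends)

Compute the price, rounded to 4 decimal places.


Answer: Price = 10.1009

Derivation:
d1 = (ln(S/K) + (r - q + 0.5*sigma^2) * T) / (sigma * sqrt(T)) = 0.03451194
d2 = d1 - sigma * sqrt(T) = -0.31197038
exp(-rT) = 0.99401796; exp(-qT) = 1.00000000
C = S_0 * exp(-qT) * N(d1) - K * exp(-rT) * N(d2)
N(d1) = 0.51376554; N(d2) = 0.37753152
C = 85.8600 * 1.00000000 * 0.51376554 - 90.6300 * 0.99401796 * 0.37753152 = 10.1009


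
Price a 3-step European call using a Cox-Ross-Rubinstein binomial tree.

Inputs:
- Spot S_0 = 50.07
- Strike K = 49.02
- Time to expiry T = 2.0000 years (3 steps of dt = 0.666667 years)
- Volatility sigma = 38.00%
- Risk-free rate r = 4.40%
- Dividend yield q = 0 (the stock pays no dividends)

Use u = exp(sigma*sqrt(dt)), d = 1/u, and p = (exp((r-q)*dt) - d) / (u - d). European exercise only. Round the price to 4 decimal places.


Answer: Price = V(0,0) = 13.6271

Derivation:
dt = T/N = 0.666667
u = exp(sigma*sqrt(dt)) = 1.363792; d = 1/u = 0.733250
p = (exp((r-q)*dt) - d) / (u - d) = 0.470259
Discount per step: exp(-r*dt) = 0.971093
Stock lattice S(k, i) with i counting down-moves:
  k=0: S(0,0) = 50.0700
  k=1: S(1,0) = 68.2850; S(1,1) = 36.7138
  k=2: S(2,0) = 93.1266; S(2,1) = 50.0700; S(2,2) = 26.9204
  k=3: S(3,0) = 127.0052; S(3,1) = 68.2850; S(3,2) = 36.7138; S(3,3) = 19.7394
Terminal payoffs V(N, i) = max(S_T - K, 0):
  V(3,0) = 77.985212; V(3,1) = 19.265041; V(3,2) = 0.000000; V(3,3) = 0.000000
Backward induction: V(k, i) = exp(-r*dt) * [p * V(k+1, i) + (1-p) * V(k+1, i+1)].
  V(2,0) = exp(-r*dt) * [p*77.985212 + (1-p)*19.265041] = 45.523595
  V(2,1) = exp(-r*dt) * [p*19.265041 + (1-p)*0.000000] = 8.797672
  V(2,2) = exp(-r*dt) * [p*0.000000 + (1-p)*0.000000] = 0.000000
  V(1,0) = exp(-r*dt) * [p*45.523595 + (1-p)*8.797672] = 25.314803
  V(1,1) = exp(-r*dt) * [p*8.797672 + (1-p)*0.000000] = 4.017590
  V(0,0) = exp(-r*dt) * [p*25.314803 + (1-p)*4.017590] = 13.627147


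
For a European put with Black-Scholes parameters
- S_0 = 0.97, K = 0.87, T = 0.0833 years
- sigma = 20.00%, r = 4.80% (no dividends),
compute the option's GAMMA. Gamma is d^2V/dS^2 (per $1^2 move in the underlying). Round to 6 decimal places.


d1 = 1.9830277438; d2 = 1.9253042651
phi(d1) = 0.0558470793; exp(-qT) = 1.0000000000; exp(-rT) = 0.9960095830
Gamma = exp(-qT) * phi(d1) / (S * sigma * sqrt(T)) = 1.0000000000 * 0.0558470793 / (0.9700 * 0.2000 * 0.2886173938) = 0.997416

Answer: Gamma = 0.997416


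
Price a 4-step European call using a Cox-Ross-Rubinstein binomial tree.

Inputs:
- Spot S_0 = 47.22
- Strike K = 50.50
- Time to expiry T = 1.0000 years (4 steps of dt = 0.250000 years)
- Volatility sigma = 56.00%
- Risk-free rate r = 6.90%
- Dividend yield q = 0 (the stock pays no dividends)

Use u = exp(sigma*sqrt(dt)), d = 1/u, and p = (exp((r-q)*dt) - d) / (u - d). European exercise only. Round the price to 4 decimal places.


dt = T/N = 0.250000
u = exp(sigma*sqrt(dt)) = 1.323130; d = 1/u = 0.755784
p = (exp((r-q)*dt) - d) / (u - d) = 0.461122
Discount per step: exp(-r*dt) = 0.982898
Stock lattice S(k, i) with i counting down-moves:
  k=0: S(0,0) = 47.2200
  k=1: S(1,0) = 62.4782; S(1,1) = 35.6881
  k=2: S(2,0) = 82.6668; S(2,1) = 47.2200; S(2,2) = 26.9725
  k=3: S(3,0) = 109.3788; S(3,1) = 62.4782; S(3,2) = 35.6881; S(3,3) = 20.3854
  k=4: S(4,0) = 144.7224; S(4,1) = 82.6668; S(4,2) = 47.2200; S(4,3) = 26.9725; S(4,4) = 15.4069
Terminal payoffs V(N, i) = max(S_T - K, 0):
  V(4,0) = 94.222415; V(4,1) = 32.166755; V(4,2) = 0.000000; V(4,3) = 0.000000; V(4,4) = 0.000000
Backward induction: V(k, i) = exp(-r*dt) * [p * V(k+1, i) + (1-p) * V(k+1, i+1)].
  V(3,0) = exp(-r*dt) * [p*94.222415 + (1-p)*32.166755] = 59.742503
  V(3,1) = exp(-r*dt) * [p*32.166755 + (1-p)*0.000000] = 14.579135
  V(3,2) = exp(-r*dt) * [p*0.000000 + (1-p)*0.000000] = 0.000000
  V(3,3) = exp(-r*dt) * [p*0.000000 + (1-p)*0.000000] = 0.000000
  V(2,0) = exp(-r*dt) * [p*59.742503 + (1-p)*14.579135] = 34.799471
  V(2,1) = exp(-r*dt) * [p*14.579135 + (1-p)*0.000000] = 6.607790
  V(2,2) = exp(-r*dt) * [p*0.000000 + (1-p)*0.000000] = 0.000000
  V(1,0) = exp(-r*dt) * [p*34.799471 + (1-p)*6.607790] = 19.272271
  V(1,1) = exp(-r*dt) * [p*6.607790 + (1-p)*0.000000] = 2.994889
  V(0,0) = exp(-r*dt) * [p*19.272271 + (1-p)*2.994889] = 10.321168

Answer: Price = V(0,0) = 10.3212


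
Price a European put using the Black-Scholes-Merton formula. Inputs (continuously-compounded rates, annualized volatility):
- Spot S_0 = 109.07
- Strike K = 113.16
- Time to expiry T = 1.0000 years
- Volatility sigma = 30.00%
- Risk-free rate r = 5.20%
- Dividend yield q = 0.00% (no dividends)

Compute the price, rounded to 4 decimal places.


d1 = (ln(S/K) + (r - q + 0.5*sigma^2) * T) / (sigma * sqrt(T)) = 0.20062377
d2 = d1 - sigma * sqrt(T) = -0.09937623
exp(-rT) = 0.94932887; exp(-qT) = 1.00000000
P = K * exp(-rT) * N(-d2) - S_0 * exp(-qT) * N(-d1)
N(-d1) = 0.42049638; N(-d2) = 0.53958022
P = 113.1600 * 0.94932887 * 0.53958022 - 109.0700 * 1.00000000 * 0.42049638 = 12.1014

Answer: Price = 12.1014


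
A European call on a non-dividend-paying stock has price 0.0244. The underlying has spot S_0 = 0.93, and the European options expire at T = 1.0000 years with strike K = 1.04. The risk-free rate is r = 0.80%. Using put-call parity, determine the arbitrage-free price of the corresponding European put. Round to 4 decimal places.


Put-call parity: C - P = S_0 * exp(-qT) - K * exp(-rT).
S_0 * exp(-qT) = 0.9300 * 1.00000000 = 0.93000000
K * exp(-rT) = 1.0400 * 0.99203191 = 1.03171319
P = C - S*exp(-qT) + K*exp(-rT)
P = 0.0244 - 0.93000000 + 1.03171319 = 0.1261

Answer: Put price = 0.1261


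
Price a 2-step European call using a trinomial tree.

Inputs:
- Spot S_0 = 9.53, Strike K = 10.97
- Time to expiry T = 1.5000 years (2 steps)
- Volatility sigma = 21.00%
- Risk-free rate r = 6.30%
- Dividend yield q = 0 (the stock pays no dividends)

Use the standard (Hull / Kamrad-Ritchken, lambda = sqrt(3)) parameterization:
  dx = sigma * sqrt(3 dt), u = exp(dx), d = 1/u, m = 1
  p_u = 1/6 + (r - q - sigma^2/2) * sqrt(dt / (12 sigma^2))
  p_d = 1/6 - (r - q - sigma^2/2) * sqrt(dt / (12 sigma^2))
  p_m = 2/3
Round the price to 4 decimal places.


Answer: Price = V(0,0) = 0.8381

Derivation:
dt = T/N = 0.750000; dx = sigma*sqrt(3*dt) = 0.315000
u = exp(dx) = 1.370259; d = 1/u = 0.729789
p_u = 0.215417, p_m = 0.666667, p_d = 0.117917
Discount per step: exp(-r*dt) = 0.953849
Stock lattice S(k, j) with j the centered position index:
  k=0: S(0,+0) = 9.5300
  k=1: S(1,-1) = 6.9549; S(1,+0) = 9.5300; S(1,+1) = 13.0586
  k=2: S(2,-2) = 5.0756; S(2,-1) = 6.9549; S(2,+0) = 9.5300; S(2,+1) = 13.0586; S(2,+2) = 17.8936
Terminal payoffs V(N, j) = max(S_T - K, 0):
  V(2,-2) = 0.000000; V(2,-1) = 0.000000; V(2,+0) = 0.000000; V(2,+1) = 2.088571; V(2,+2) = 6.923629
Backward induction: V(k, j) = exp(-r*dt) * [p_u * V(k+1, j+1) + p_m * V(k+1, j) + p_d * V(k+1, j-1)]
  V(1,-1) = exp(-r*dt) * [p_u*0.000000 + p_m*0.000000 + p_d*0.000000] = 0.000000
  V(1,+0) = exp(-r*dt) * [p_u*2.088571 + p_m*0.000000 + p_d*0.000000] = 0.429149
  V(1,+1) = exp(-r*dt) * [p_u*6.923629 + p_m*2.088571 + p_d*0.000000] = 2.750753
  V(0,+0) = exp(-r*dt) * [p_u*2.750753 + p_m*0.429149 + p_d*0.000000] = 0.838106


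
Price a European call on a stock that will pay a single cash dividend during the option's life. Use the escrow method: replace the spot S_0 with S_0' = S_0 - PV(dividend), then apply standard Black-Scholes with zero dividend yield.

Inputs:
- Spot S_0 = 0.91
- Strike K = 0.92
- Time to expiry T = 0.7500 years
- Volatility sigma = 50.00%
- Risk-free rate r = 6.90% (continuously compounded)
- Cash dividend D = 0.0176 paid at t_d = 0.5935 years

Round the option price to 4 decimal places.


PV(D) = D * exp(-r * t_d) = 0.0176 * 0.95987568 = 0.01689381
S_0' = S_0 - PV(D) = 0.9100 - 0.01689381 = 0.89310619
d1 = (ln(S_0'/K) + (r + sigma^2/2)*T) / (sigma*sqrt(T)) = 0.26750212
d2 = d1 - sigma*sqrt(T) = -0.16551058
exp(-rT) = 0.94956623
N(d1) = 0.60545871; N(d2) = 0.43427106
C = S_0' * N(d1) - K * exp(-rT) * N(d2) = 0.89310619 * 0.60545871 - 0.9200 * 0.94956623 * 0.43427106 = 0.1614

Answer: Price = 0.1614


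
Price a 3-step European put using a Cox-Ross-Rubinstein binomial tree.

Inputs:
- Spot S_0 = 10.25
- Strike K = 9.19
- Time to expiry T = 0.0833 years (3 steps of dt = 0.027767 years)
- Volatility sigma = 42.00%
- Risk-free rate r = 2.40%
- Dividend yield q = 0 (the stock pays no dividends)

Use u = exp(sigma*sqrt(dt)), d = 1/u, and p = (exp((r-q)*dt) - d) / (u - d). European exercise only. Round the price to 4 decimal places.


Answer: Price = V(0,0) = 0.1185

Derivation:
dt = T/N = 0.027767
u = exp(sigma*sqrt(dt)) = 1.072493; d = 1/u = 0.932407
p = (exp((r-q)*dt) - d) / (u - d) = 0.487269
Discount per step: exp(-r*dt) = 0.999334
Stock lattice S(k, i) with i counting down-moves:
  k=0: S(0,0) = 10.2500
  k=1: S(1,0) = 10.9931; S(1,1) = 9.5572
  k=2: S(2,0) = 11.7900; S(2,1) = 10.2500; S(2,2) = 8.9112
  k=3: S(3,0) = 12.6447; S(3,1) = 10.9931; S(3,2) = 9.5572; S(3,3) = 8.3088
Terminal payoffs V(N, i) = max(K - S_T, 0):
  V(3,0) = 0.000000; V(3,1) = 0.000000; V(3,2) = 0.000000; V(3,3) = 0.881162
Backward induction: V(k, i) = exp(-r*dt) * [p * V(k+1, i) + (1-p) * V(k+1, i+1)].
  V(2,0) = exp(-r*dt) * [p*0.000000 + (1-p)*0.000000] = 0.000000
  V(2,1) = exp(-r*dt) * [p*0.000000 + (1-p)*0.000000] = 0.000000
  V(2,2) = exp(-r*dt) * [p*0.000000 + (1-p)*0.881162] = 0.451498
  V(1,0) = exp(-r*dt) * [p*0.000000 + (1-p)*0.000000] = 0.000000
  V(1,1) = exp(-r*dt) * [p*0.000000 + (1-p)*0.451498] = 0.231343
  V(0,0) = exp(-r*dt) * [p*0.000000 + (1-p)*0.231343] = 0.118537


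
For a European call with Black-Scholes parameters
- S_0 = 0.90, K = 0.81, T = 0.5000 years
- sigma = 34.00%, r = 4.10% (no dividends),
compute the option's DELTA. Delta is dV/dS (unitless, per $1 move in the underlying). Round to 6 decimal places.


d1 = 0.6437188828; d2 = 0.4033025772
phi(d1) = 0.3242872658; exp(-qT) = 1.0000000000; exp(-rT) = 0.9797086965
N(d1) = 0.7401211285
Delta = exp(-qT) * N(d1) = 1.0000000000 * 0.7401211285 = 0.740121

Answer: Delta = 0.740121


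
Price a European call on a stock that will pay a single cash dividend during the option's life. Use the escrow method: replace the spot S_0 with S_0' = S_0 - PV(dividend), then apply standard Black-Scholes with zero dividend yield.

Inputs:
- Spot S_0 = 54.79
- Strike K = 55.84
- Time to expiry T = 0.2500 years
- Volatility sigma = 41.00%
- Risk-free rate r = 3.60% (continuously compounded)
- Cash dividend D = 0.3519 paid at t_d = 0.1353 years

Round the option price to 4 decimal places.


PV(D) = D * exp(-r * t_d) = 0.3519 * 0.99514104 = 0.35019013
S_0' = S_0 - PV(D) = 54.7900 - 0.35019013 = 54.43980987
d1 = (ln(S_0'/K) + (r + sigma^2/2)*T) / (sigma*sqrt(T)) = 0.02252550
d2 = d1 - sigma*sqrt(T) = -0.18247450
exp(-rT) = 0.99104038
N(d1) = 0.50898561; N(d2) = 0.42760518
C = S_0' * N(d1) - K * exp(-rT) * N(d2) = 54.43980987 * 0.50898561 - 55.8400 * 0.99104038 * 0.42760518 = 4.0455

Answer: Price = 4.0455


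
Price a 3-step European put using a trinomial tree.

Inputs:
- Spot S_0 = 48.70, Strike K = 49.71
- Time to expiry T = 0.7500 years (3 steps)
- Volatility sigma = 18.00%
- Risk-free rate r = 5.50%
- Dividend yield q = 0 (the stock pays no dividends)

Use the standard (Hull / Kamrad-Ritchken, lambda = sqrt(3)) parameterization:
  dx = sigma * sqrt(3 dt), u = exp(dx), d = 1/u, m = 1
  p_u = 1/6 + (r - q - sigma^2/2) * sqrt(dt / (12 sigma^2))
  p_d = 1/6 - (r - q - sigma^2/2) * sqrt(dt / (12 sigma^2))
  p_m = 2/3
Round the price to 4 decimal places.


Answer: Price = V(0,0) = 2.4110

Derivation:
dt = T/N = 0.250000; dx = sigma*sqrt(3*dt) = 0.155885
u = exp(dx) = 1.168691; d = 1/u = 0.855658
p_u = 0.197779, p_m = 0.666667, p_d = 0.135554
Discount per step: exp(-r*dt) = 0.986344
Stock lattice S(k, j) with j the centered position index:
  k=0: S(0,+0) = 48.7000
  k=1: S(1,-1) = 41.6705; S(1,+0) = 48.7000; S(1,+1) = 56.9153
  k=2: S(2,-2) = 35.6557; S(2,-1) = 41.6705; S(2,+0) = 48.7000; S(2,+1) = 56.9153; S(2,+2) = 66.5164
  k=3: S(3,-3) = 30.5091; S(3,-2) = 35.6557; S(3,-1) = 41.6705; S(3,+0) = 48.7000; S(3,+1) = 56.9153; S(3,+2) = 66.5164; S(3,+3) = 77.7371
Terminal payoffs V(N, j) = max(K - S_T, 0):
  V(3,-3) = 19.200890; V(3,-2) = 14.054269; V(3,-1) = 8.039458; V(3,+0) = 1.010000; V(3,+1) = 0.000000; V(3,+2) = 0.000000; V(3,+3) = 0.000000
Backward induction: V(k, j) = exp(-r*dt) * [p_u * V(k+1, j+1) + p_m * V(k+1, j) + p_d * V(k+1, j-1)]
  V(2,-2) = exp(-r*dt) * [p_u*8.039458 + p_m*14.054269 + p_d*19.200890] = 13.377102
  V(2,-1) = exp(-r*dt) * [p_u*1.010000 + p_m*8.039458 + p_d*14.054269] = 7.362572
  V(2,+0) = exp(-r*dt) * [p_u*0.000000 + p_m*1.010000 + p_d*8.039458] = 1.739036
  V(2,+1) = exp(-r*dt) * [p_u*0.000000 + p_m*0.000000 + p_d*1.010000] = 0.135040
  V(2,+2) = exp(-r*dt) * [p_u*0.000000 + p_m*0.000000 + p_d*0.000000] = 0.000000
  V(1,-1) = exp(-r*dt) * [p_u*1.739036 + p_m*7.362572 + p_d*13.377102] = 6.969158
  V(1,+0) = exp(-r*dt) * [p_u*0.135040 + p_m*1.739036 + p_d*7.362572] = 2.154265
  V(1,+1) = exp(-r*dt) * [p_u*0.000000 + p_m*0.135040 + p_d*1.739036] = 0.321311
  V(0,+0) = exp(-r*dt) * [p_u*0.321311 + p_m*2.154265 + p_d*6.969158] = 2.411041


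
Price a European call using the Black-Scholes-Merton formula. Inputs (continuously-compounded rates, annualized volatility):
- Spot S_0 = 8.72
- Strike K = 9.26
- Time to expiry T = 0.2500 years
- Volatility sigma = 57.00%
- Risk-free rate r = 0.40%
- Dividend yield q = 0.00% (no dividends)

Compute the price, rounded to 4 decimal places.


Answer: Price = 0.7745

Derivation:
d1 = (ln(S/K) + (r - q + 0.5*sigma^2) * T) / (sigma * sqrt(T)) = -0.06481513
d2 = d1 - sigma * sqrt(T) = -0.34981513
exp(-rT) = 0.99900050; exp(-qT) = 1.00000000
C = S_0 * exp(-qT) * N(d1) - K * exp(-rT) * N(d2)
N(d1) = 0.47416060; N(d2) = 0.36323872
C = 8.7200 * 1.00000000 * 0.47416060 - 9.2600 * 0.99900050 * 0.36323872 = 0.7745


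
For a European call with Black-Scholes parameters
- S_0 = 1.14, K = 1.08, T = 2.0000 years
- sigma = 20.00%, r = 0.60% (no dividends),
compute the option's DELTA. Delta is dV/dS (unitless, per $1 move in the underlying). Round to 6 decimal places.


d1 = 0.3750042571; d2 = 0.0921615446
phi(d1) = 0.3718545002; exp(-qT) = 1.0000000000; exp(-rT) = 0.9880717129
N(d1) = 0.6461713497
Delta = exp(-qT) * N(d1) = 1.0000000000 * 0.6461713497 = 0.646171

Answer: Delta = 0.646171


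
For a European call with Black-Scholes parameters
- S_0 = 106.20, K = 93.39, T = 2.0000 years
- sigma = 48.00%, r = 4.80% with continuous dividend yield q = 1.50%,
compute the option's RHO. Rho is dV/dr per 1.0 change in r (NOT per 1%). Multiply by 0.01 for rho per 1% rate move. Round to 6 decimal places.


Answer: Rho = 81.267062

Derivation:
d1 = 0.6259954988; d2 = -0.0528270112
phi(d1) = 0.3279566921; exp(-qT) = 0.9704455335; exp(-rT) = 0.9084640161
N(d2) = 0.4789348699
Rho = K*T*exp(-rT)*N(d2) = 93.3900 * 2.0000 * 0.9084640161 * 0.4789348699 = 81.267062


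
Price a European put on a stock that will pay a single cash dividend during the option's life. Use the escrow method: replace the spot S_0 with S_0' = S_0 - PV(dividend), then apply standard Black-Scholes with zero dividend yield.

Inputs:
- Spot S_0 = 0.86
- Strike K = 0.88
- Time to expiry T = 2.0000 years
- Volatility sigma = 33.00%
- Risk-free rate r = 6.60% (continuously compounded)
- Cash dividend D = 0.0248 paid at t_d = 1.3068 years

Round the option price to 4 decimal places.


PV(D) = D * exp(-r * t_d) = 0.0248 * 0.91736596 = 0.02275068
S_0' = S_0 - PV(D) = 0.8600 - 0.02275068 = 0.83724932
d1 = (ln(S_0'/K) + (r + sigma^2/2)*T) / (sigma*sqrt(T)) = 0.40947910
d2 = d1 - sigma*sqrt(T) = -0.05721137
exp(-rT) = 0.87634100
N(-d1) = 0.34109405; N(-d2) = 0.52281159
P = K * exp(-rT) * N(-d2) - S_0' * N(-d1) = 0.8800 * 0.87634100 * 0.52281159 - 0.83724932 * 0.34109405 = 0.1176

Answer: Price = 0.1176


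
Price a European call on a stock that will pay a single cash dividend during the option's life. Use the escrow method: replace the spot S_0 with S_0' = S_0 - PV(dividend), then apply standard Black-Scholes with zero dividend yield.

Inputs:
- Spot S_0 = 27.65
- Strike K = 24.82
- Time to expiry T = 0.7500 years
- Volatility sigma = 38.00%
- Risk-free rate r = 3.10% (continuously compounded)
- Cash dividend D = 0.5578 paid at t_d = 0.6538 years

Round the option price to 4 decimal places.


Answer: Price = 4.9708

Derivation:
PV(D) = D * exp(-r * t_d) = 0.5578 * 0.97993621 = 0.54660842
S_0' = S_0 - PV(D) = 27.6500 - 0.54660842 = 27.10339158
d1 = (ln(S_0'/K) + (r + sigma^2/2)*T) / (sigma*sqrt(T)) = 0.50262623
d2 = d1 - sigma*sqrt(T) = 0.17353657
exp(-rT) = 0.97701820
N(d1) = 0.69238646; N(d2) = 0.56888516
C = S_0' * N(d1) - K * exp(-rT) * N(d2) = 27.10339158 * 0.69238646 - 24.8200 * 0.97701820 * 0.56888516 = 4.9708
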